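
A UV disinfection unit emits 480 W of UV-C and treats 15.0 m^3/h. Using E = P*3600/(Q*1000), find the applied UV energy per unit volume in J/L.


Energy delivered per hour = 480 W * 3600 s = 1728000 J/h
Volume treated per hour = 15.0 m^3/h * 1000 = 15000 L/h
dose = 1728000 / 15000 = 115.2 J/L

115.2 J/L


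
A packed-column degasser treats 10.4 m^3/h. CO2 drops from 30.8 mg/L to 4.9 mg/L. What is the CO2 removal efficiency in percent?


CO2_out / CO2_in = 4.9 / 30.8 = 0.15909091
Fraction remaining = 0.15909091
efficiency = (1 - 0.15909091) * 100 = 84.0909 %

84.0909 %


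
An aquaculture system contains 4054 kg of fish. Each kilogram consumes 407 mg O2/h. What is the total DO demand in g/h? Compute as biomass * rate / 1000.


Total O2 consumption (mg/h) = 4054 kg * 407 mg/(kg*h) = 1649978 mg/h
Convert to g/h: 1649978 / 1000 = 1649.978 g/h

1649.978 g/h


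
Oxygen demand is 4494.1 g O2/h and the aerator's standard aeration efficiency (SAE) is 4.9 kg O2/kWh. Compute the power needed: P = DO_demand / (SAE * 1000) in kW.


SAE in g O2/kWh = 4.9 * 1000 = 4900 g/kWh
P = DO_demand / SAE_g = 4494.1 / 4900 = 0.917163 kW

0.917163 kW


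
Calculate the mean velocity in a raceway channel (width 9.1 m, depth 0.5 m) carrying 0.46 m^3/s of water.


Cross-sectional area = W * d = 9.1 * 0.5 = 4.55 m^2
Velocity = Q / A = 0.46 / 4.55 = 0.101099 m/s

0.101099 m/s


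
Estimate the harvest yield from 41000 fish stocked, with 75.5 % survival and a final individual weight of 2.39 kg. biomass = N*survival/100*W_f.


Survivors = 41000 * 75.5/100 = 30955 fish
Harvest biomass = survivors * W_f = 30955 * 2.39 = 73982.45 kg

73982.45 kg


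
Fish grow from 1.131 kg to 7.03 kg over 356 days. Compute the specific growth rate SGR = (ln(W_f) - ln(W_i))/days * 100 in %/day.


ln(W_f) = ln(7.03) = 1.9501867
ln(W_i) = ln(1.131) = 0.1231022
ln(W_f) - ln(W_i) = 1.9501867 - 0.1231022 = 1.8270845
SGR = 1.8270845 / 356 * 100 = 0.513226 %/day

0.513226 %/day


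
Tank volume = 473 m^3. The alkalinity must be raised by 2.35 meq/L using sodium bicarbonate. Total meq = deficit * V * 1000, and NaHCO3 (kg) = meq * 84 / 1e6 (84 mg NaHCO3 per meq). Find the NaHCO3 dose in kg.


Tank volume in L = 473 m^3 * 1000 = 473000 L
Total meq required = 2.35 meq/L * 473000 L = 1111550 meq
NaHCO3 mass = 1111550 meq * 84 mg/meq / 1e6 = 93.3702 kg

93.3702 kg


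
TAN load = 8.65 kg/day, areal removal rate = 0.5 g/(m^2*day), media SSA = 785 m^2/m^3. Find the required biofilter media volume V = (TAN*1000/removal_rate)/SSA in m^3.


A = 8.65*1000 / 0.5 = 17300 m^2
V = 17300 / 785 = 22.0382

22.0382 m^3


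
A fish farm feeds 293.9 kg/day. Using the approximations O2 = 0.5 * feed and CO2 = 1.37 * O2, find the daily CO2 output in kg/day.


O2 = 293.9 * 0.5 = 146.95
CO2 = 146.95 * 1.37 = 201.3215

201.3215 kg/day


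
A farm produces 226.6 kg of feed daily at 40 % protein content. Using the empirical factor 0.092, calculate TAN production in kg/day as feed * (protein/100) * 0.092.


Protein in feed = 226.6 * 40/100 = 90.64 kg/day
TAN = protein * 0.092 = 90.64 * 0.092 = 8.33888 kg/day

8.33888 kg/day


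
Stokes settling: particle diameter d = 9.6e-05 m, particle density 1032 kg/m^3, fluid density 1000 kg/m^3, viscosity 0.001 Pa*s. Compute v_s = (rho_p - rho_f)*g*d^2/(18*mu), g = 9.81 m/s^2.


Density difference: rho_p - rho_f = 1032 - 1000 = 32 kg/m^3
d^2 = (9.6e-05)^2 = 9.216e-09 m^2
Numerator = (rho_p - rho_f) * g * d^2 = 32 * 9.81 * 9.216e-09 = 2.8930867e-06
Denominator = 18 * mu = 18 * 0.001 = 0.018
v_s = 2.8930867e-06 / 0.018 = 1.60727e-04 m/s
Check: Re = rho_f * v_s * d / mu = 1000 * 1.60727e-04 * 9.6e-05 / 0.001 = 0.0154 < 1, so Stokes' law applies.

1.60727e-04 m/s


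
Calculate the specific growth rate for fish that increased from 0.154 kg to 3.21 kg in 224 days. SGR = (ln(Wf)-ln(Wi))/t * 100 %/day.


ln(W_f) = ln(3.21) = 1.1662709
ln(W_i) = ln(0.154) = -1.8708027
ln(W_f) - ln(W_i) = 1.1662709 - -1.8708027 = 3.0370736
SGR = 3.0370736 / 224 * 100 = 1.35584 %/day

1.35584 %/day


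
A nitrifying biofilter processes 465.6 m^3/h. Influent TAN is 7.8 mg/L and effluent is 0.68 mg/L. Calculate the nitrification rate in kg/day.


Concentration drop: TAN_in - TAN_out = 7.8 - 0.68 = 7.12 mg/L
Hourly TAN removed = Q * dTAN = 465.6 m^3/h * 7.12 mg/L = 3315.072 g/h  (m^3/h * mg/L = g/h)
Daily TAN removed = 3315.072 * 24 = 79561.728 g/day
Convert to kg/day: 79561.728 / 1000 = 79.561728 kg/day

79.561728 kg/day


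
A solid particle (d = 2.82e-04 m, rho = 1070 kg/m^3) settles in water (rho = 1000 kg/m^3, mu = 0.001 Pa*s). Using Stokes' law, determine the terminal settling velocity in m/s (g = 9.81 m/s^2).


Density difference: rho_p - rho_f = 1070 - 1000 = 70 kg/m^3
d^2 = (2.82e-04)^2 = 7.9524e-08 m^2
Numerator = (rho_p - rho_f) * g * d^2 = 70 * 9.81 * 7.9524e-08 = 5.4609131e-05
Denominator = 18 * mu = 18 * 0.001 = 0.018
v_s = 5.4609131e-05 / 0.018 = 0.00303384 m/s
Check: Re = rho_f * v_s * d / mu = 1000 * 0.00303384 * 2.82e-04 / 0.001 = 0.856 < 1, so Stokes' law applies.

0.00303384 m/s


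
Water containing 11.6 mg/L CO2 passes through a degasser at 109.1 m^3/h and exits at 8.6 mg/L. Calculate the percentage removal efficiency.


CO2_out / CO2_in = 8.6 / 11.6 = 0.74137931
Fraction remaining = 0.74137931
efficiency = (1 - 0.74137931) * 100 = 25.8621 %

25.8621 %


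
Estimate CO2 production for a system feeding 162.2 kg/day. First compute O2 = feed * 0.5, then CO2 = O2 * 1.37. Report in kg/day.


O2 = 162.2 * 0.5 = 81.1
CO2 = 81.1 * 1.37 = 111.107

111.107 kg/day


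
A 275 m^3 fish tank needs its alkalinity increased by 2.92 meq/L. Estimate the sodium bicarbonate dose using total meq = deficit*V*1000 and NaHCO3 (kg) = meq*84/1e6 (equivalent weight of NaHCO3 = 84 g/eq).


Tank volume in L = 275 m^3 * 1000 = 275000 L
Total meq required = 2.92 meq/L * 275000 L = 803000 meq
NaHCO3 mass = 803000 meq * 84 mg/meq / 1e6 = 67.452 kg

67.452 kg


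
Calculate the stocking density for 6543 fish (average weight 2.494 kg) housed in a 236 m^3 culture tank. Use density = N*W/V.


Total biomass = 6543 fish * 2.494 kg = 16318.242 kg
Density = total biomass / volume = 16318.242 / 236 = 69.1451 kg/m^3

69.1451 kg/m^3


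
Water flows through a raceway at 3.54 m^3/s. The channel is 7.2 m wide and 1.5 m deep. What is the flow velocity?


Cross-sectional area = W * d = 7.2 * 1.5 = 10.8 m^2
Velocity = Q / A = 3.54 / 10.8 = 0.327778 m/s

0.327778 m/s


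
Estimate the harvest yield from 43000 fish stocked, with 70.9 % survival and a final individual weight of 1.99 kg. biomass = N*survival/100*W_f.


Survivors = 43000 * 70.9/100 = 30487 fish
Harvest biomass = survivors * W_f = 30487 * 1.99 = 60669.13 kg

60669.13 kg


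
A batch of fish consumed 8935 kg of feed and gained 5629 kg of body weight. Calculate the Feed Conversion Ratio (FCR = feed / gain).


FCR = feed consumed / weight gained
FCR = 8935 kg / 5629 kg = 1.58732

1.58732


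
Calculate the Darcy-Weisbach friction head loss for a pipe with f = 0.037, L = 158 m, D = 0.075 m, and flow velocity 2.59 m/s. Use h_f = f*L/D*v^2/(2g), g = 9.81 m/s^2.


v^2 = 2.59^2 = 6.7081 m^2/s^2
L/D = 158/0.075 = 2106.6667
h_f = f*(L/D)*v^2/(2g) = 0.037 * 2106.6667 * 6.7081 / 19.62 = 26.6501 m

26.6501 m


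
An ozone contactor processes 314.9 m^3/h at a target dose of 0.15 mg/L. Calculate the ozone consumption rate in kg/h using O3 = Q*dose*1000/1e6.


O3 demand (mg/h) = Q * dose * 1000 = 314.9 * 0.15 * 1000 = 47235 mg/h
Convert mg to kg: 47235 / 1e6 = 0.047235 kg/h

0.047235 kg/h


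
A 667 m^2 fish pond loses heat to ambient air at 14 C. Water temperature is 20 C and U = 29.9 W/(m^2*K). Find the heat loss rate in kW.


Temperature difference dT = 20 - 14 = 6 K
Heat loss (W) = U * A * dT = 29.9 * 667 * 6 = 119659.8 W
Convert to kW: 119659.8 / 1000 = 119.6598 kW

119.6598 kW


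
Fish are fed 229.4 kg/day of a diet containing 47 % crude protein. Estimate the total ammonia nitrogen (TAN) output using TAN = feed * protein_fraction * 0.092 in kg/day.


Protein in feed = 229.4 * 47/100 = 107.818 kg/day
TAN = protein * 0.092 = 107.818 * 0.092 = 9.919256 kg/day

9.919256 kg/day


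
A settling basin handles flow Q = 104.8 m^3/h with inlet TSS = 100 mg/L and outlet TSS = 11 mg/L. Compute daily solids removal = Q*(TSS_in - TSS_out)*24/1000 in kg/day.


Concentration drop: TSS_in - TSS_out = 100 - 11 = 89 mg/L
Hourly solids removed = Q * dTSS = 104.8 m^3/h * 89 mg/L = 9327.2 g/h  (m^3/h * mg/L = g/h)
Daily solids removed = 9327.2 * 24 = 223852.8 g/day
Convert g to kg: 223852.8 / 1000 = 223.8528 kg/day

223.8528 kg/day


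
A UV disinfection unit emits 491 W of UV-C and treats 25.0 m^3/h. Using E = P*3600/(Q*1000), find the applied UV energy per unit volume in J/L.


Energy delivered per hour = 491 W * 3600 s = 1767600 J/h
Volume treated per hour = 25.0 m^3/h * 1000 = 25000 L/h
dose = 1767600 / 25000 = 70.704 J/L

70.704 J/L


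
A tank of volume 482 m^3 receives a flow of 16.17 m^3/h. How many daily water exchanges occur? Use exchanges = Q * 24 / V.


Daily flow volume = 16.17 m^3/h * 24 h = 388.08 m^3/day
Exchanges = daily flow / tank volume = 388.08 / 482 = 0.805145 exchanges/day

0.805145 exchanges/day


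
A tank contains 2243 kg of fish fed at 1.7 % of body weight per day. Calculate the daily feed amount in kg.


Feeding rate fraction = 1.7% / 100 = 0.017
Daily feed = 2243 kg * 0.017 = 38.131 kg/day

38.131 kg/day


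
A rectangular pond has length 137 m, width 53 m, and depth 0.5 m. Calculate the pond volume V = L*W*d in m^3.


Base area = L * W = 137 * 53 = 7261 m^2
Volume = area * depth = 7261 * 0.5 = 3630.5 m^3

3630.5 m^3


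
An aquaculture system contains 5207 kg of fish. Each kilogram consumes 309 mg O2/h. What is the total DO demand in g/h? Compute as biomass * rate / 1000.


Total O2 consumption (mg/h) = 5207 kg * 309 mg/(kg*h) = 1608963 mg/h
Convert to g/h: 1608963 / 1000 = 1608.963 g/h

1608.963 g/h


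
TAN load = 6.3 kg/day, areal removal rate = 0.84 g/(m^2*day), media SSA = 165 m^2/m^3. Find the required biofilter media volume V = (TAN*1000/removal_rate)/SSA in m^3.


A = 6.3*1000 / 0.84 = 7500 m^2
V = 7500 / 165 = 45.4545

45.4545 m^3


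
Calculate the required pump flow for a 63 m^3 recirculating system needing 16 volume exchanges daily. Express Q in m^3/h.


Daily recirculation volume = 63 m^3 * 16 = 1008 m^3/day
Flow rate Q = daily volume / 24 h = 1008 / 24 = 42 m^3/h

42 m^3/h


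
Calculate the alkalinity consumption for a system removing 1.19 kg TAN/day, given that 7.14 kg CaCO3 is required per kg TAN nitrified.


Alkalinity factor: 7.14 kg CaCO3 consumed per kg TAN nitrified
alk = 1.19 kg TAN * 7.14 = 8.4966 kg CaCO3/day

8.4966 kg CaCO3/day


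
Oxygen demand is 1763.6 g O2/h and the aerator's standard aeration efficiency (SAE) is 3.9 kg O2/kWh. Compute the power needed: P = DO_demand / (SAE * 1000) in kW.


SAE in g O2/kWh = 3.9 * 1000 = 3900 g/kWh
P = DO_demand / SAE_g = 1763.6 / 3900 = 0.452205 kW

0.452205 kW


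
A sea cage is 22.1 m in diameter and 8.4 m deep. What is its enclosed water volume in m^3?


r = d/2 = 22.1/2 = 11.05 m
Base area = pi*r^2 = pi*11.05^2 = 383.59632 m^2
Volume = 383.59632 * 8.4 = 3222.21 m^3

3222.21 m^3


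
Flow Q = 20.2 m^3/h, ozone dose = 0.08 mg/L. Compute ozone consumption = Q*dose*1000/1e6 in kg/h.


O3 demand (mg/h) = Q * dose * 1000 = 20.2 * 0.08 * 1000 = 1616 mg/h
Convert mg to kg: 1616 / 1e6 = 0.001616 kg/h

0.001616 kg/h


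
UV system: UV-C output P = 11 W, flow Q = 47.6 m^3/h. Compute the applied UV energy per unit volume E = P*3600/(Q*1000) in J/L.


Energy delivered per hour = 11 W * 3600 s = 39600 J/h
Volume treated per hour = 47.6 m^3/h * 1000 = 47600 L/h
dose = 39600 / 47600 = 0.831933 J/L

0.831933 J/L


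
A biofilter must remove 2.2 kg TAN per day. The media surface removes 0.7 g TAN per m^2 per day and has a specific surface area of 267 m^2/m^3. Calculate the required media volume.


A = 2.2*1000 / 0.7 = 3142.8571 m^2
V = 3142.8571 / 267 = 11.771

11.771 m^3


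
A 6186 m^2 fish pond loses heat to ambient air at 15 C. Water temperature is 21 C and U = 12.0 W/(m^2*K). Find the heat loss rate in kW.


Temperature difference dT = 21 - 15 = 6 K
Heat loss (W) = U * A * dT = 12.0 * 6186 * 6 = 445392 W
Convert to kW: 445392 / 1000 = 445.392 kW

445.392 kW


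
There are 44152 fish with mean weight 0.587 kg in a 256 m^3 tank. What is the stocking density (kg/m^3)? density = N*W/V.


Total biomass = 44152 fish * 0.587 kg = 25917.224 kg
Density = total biomass / volume = 25917.224 / 256 = 101.239 kg/m^3

101.239 kg/m^3


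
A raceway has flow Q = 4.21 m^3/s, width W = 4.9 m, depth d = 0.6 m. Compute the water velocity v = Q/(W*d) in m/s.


Cross-sectional area = W * d = 4.9 * 0.6 = 2.94 m^2
Velocity = Q / A = 4.21 / 2.94 = 1.43197 m/s

1.43197 m/s


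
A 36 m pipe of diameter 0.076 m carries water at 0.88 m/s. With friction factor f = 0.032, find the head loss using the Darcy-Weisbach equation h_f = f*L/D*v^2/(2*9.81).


v^2 = 0.88^2 = 0.7744 m^2/s^2
L/D = 36/0.076 = 473.68421
h_f = f*(L/D)*v^2/(2g) = 0.032 * 473.68421 * 0.7744 / 19.62 = 0.598281 m

0.598281 m


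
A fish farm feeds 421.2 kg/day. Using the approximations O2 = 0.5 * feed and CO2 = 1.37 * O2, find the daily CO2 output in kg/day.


O2 = 421.2 * 0.5 = 210.6
CO2 = 210.6 * 1.37 = 288.522

288.522 kg/day


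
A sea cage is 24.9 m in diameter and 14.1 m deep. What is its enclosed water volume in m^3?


r = d/2 = 24.9/2 = 12.45 m
Base area = pi*r^2 = pi*12.45^2 = 486.95472 m^2
Volume = 486.95472 * 14.1 = 6866.06 m^3

6866.06 m^3


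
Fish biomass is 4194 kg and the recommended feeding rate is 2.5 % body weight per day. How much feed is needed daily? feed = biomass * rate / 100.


Feeding rate fraction = 2.5% / 100 = 0.025
Daily feed = 4194 kg * 0.025 = 104.85 kg/day

104.85 kg/day


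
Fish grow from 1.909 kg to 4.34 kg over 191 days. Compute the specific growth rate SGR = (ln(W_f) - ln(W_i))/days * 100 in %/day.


ln(W_f) = ln(4.34) = 1.4678743
ln(W_i) = ln(1.909) = 0.64657954
ln(W_f) - ln(W_i) = 1.4678743 - 0.64657954 = 0.82129476
SGR = 0.82129476 / 191 * 100 = 0.429997 %/day

0.429997 %/day


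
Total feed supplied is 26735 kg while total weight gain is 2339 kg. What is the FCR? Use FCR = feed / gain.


FCR = feed consumed / weight gained
FCR = 26735 kg / 2339 kg = 11.4301

11.4301


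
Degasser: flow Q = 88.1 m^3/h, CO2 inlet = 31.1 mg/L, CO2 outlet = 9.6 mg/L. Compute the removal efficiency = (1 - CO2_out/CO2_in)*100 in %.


CO2_out / CO2_in = 9.6 / 31.1 = 0.30868167
Fraction remaining = 0.30868167
efficiency = (1 - 0.30868167) * 100 = 69.1318 %

69.1318 %


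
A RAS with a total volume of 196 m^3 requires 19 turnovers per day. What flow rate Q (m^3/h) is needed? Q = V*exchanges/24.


Daily recirculation volume = 196 m^3 * 19 = 3724 m^3/day
Flow rate Q = daily volume / 24 h = 3724 / 24 = 155.167 m^3/h

155.167 m^3/h


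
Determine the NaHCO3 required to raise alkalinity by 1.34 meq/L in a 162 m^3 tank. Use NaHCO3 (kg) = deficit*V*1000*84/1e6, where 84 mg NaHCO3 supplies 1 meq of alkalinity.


Tank volume in L = 162 m^3 * 1000 = 162000 L
Total meq required = 1.34 meq/L * 162000 L = 217080 meq
NaHCO3 mass = 217080 meq * 84 mg/meq / 1e6 = 18.2347 kg

18.2347 kg


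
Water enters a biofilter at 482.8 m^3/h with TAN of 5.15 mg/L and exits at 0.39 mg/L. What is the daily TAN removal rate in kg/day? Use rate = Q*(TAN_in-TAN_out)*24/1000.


Concentration drop: TAN_in - TAN_out = 5.15 - 0.39 = 4.76 mg/L
Hourly TAN removed = Q * dTAN = 482.8 m^3/h * 4.76 mg/L = 2298.128 g/h  (m^3/h * mg/L = g/h)
Daily TAN removed = 2298.128 * 24 = 55155.072 g/day
Convert to kg/day: 55155.072 / 1000 = 55.155072 kg/day

55.155072 kg/day


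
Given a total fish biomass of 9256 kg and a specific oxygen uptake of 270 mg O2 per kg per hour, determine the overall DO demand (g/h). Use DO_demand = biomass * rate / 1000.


Total O2 consumption (mg/h) = 9256 kg * 270 mg/(kg*h) = 2499120 mg/h
Convert to g/h: 2499120 / 1000 = 2499.12 g/h

2499.12 g/h


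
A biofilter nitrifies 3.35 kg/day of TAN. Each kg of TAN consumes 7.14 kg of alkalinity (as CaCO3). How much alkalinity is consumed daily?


Alkalinity factor: 7.14 kg CaCO3 consumed per kg TAN nitrified
alk = 3.35 kg TAN * 7.14 = 23.919 kg CaCO3/day

23.919 kg CaCO3/day


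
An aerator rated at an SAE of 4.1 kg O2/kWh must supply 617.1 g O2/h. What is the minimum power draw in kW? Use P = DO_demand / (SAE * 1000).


SAE in g O2/kWh = 4.1 * 1000 = 4100 g/kWh
P = DO_demand / SAE_g = 617.1 / 4100 = 0.150512 kW

0.150512 kW


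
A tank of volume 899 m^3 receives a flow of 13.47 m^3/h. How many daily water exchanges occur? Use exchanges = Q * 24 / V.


Daily flow volume = 13.47 m^3/h * 24 h = 323.28 m^3/day
Exchanges = daily flow / tank volume = 323.28 / 899 = 0.3596 exchanges/day

0.3596 exchanges/day


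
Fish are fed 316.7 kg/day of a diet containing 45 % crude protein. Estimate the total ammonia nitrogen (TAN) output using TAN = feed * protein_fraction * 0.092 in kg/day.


Protein in feed = 316.7 * 45/100 = 142.515 kg/day
TAN = protein * 0.092 = 142.515 * 0.092 = 13.11138 kg/day

13.11138 kg/day


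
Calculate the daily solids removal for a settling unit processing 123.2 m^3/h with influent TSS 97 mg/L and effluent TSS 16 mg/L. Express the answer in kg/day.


Concentration drop: TSS_in - TSS_out = 97 - 16 = 81 mg/L
Hourly solids removed = Q * dTSS = 123.2 m^3/h * 81 mg/L = 9979.2 g/h  (m^3/h * mg/L = g/h)
Daily solids removed = 9979.2 * 24 = 239500.8 g/day
Convert g to kg: 239500.8 / 1000 = 239.5008 kg/day

239.5008 kg/day


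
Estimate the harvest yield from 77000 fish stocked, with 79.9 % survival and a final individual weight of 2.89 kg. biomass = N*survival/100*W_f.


Survivors = 77000 * 79.9/100 = 61523 fish
Harvest biomass = survivors * W_f = 61523 * 2.89 = 177801.47 kg

177801.47 kg


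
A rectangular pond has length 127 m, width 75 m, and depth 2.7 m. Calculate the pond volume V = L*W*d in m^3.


Base area = L * W = 127 * 75 = 9525 m^2
Volume = area * depth = 9525 * 2.7 = 25717.5 m^3

25717.5 m^3


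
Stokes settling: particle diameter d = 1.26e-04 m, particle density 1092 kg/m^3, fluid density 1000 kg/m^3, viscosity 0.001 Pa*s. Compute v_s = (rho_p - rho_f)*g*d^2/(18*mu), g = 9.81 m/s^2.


Density difference: rho_p - rho_f = 1092 - 1000 = 92 kg/m^3
d^2 = (1.26e-04)^2 = 1.5876e-08 m^2
Numerator = (rho_p - rho_f) * g * d^2 = 92 * 9.81 * 1.5876e-08 = 1.4328408e-05
Denominator = 18 * mu = 18 * 0.001 = 0.018
v_s = 1.4328408e-05 / 0.018 = 7.96023e-04 m/s
Check: Re = rho_f * v_s * d / mu = 1000 * 7.96023e-04 * 1.26e-04 / 0.001 = 0.1 < 1, so Stokes' law applies.

7.96023e-04 m/s


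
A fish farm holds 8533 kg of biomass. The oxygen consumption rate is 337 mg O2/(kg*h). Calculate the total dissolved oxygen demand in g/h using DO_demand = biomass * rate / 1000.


Total O2 consumption (mg/h) = 8533 kg * 337 mg/(kg*h) = 2875621 mg/h
Convert to g/h: 2875621 / 1000 = 2875.621 g/h

2875.621 g/h


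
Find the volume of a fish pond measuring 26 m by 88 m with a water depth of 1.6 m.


Base area = L * W = 26 * 88 = 2288 m^2
Volume = area * depth = 2288 * 1.6 = 3660.8 m^3

3660.8 m^3


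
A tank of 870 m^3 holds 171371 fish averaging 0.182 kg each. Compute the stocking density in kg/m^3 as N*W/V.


Total biomass = 171371 fish * 0.182 kg = 31189.522 kg
Density = total biomass / volume = 31189.522 / 870 = 35.85 kg/m^3

35.85 kg/m^3


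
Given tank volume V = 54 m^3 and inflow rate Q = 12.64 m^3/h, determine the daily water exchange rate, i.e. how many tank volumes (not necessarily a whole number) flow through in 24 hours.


Daily flow volume = 12.64 m^3/h * 24 h = 303.36 m^3/day
Exchanges = daily flow / tank volume = 303.36 / 54 = 5.61778 exchanges/day

5.61778 exchanges/day


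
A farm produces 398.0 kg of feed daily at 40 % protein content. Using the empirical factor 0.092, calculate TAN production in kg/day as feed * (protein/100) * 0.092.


Protein in feed = 398.0 * 40/100 = 159.2 kg/day
TAN = protein * 0.092 = 159.2 * 0.092 = 14.6464 kg/day

14.6464 kg/day


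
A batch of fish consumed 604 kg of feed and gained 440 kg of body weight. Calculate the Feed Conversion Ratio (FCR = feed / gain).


FCR = feed consumed / weight gained
FCR = 604 kg / 440 kg = 1.37273

1.37273


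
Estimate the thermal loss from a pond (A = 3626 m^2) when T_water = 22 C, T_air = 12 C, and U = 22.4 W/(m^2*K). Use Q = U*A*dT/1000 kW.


Temperature difference dT = 22 - 12 = 10 K
Heat loss (W) = U * A * dT = 22.4 * 3626 * 10 = 812224 W
Convert to kW: 812224 / 1000 = 812.224 kW

812.224 kW


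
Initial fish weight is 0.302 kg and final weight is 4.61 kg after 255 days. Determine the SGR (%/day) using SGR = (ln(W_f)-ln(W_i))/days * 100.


ln(W_f) = ln(4.61) = 1.5282279
ln(W_i) = ln(0.302) = -1.1973283
ln(W_f) - ln(W_i) = 1.5282279 - -1.1973283 = 2.7255562
SGR = 2.7255562 / 255 * 100 = 1.06885 %/day

1.06885 %/day


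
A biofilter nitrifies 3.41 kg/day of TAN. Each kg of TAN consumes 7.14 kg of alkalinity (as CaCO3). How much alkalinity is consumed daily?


Alkalinity factor: 7.14 kg CaCO3 consumed per kg TAN nitrified
alk = 3.41 kg TAN * 7.14 = 24.3474 kg CaCO3/day

24.3474 kg CaCO3/day


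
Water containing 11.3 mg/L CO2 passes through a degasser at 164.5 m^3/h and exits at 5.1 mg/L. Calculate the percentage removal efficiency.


CO2_out / CO2_in = 5.1 / 11.3 = 0.45132743
Fraction remaining = 0.45132743
efficiency = (1 - 0.45132743) * 100 = 54.8673 %

54.8673 %


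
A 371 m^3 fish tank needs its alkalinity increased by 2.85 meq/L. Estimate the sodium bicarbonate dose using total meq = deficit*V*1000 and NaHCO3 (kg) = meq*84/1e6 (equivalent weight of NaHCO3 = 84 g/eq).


Tank volume in L = 371 m^3 * 1000 = 371000 L
Total meq required = 2.85 meq/L * 371000 L = 1057350 meq
NaHCO3 mass = 1057350 meq * 84 mg/meq / 1e6 = 88.8174 kg

88.8174 kg


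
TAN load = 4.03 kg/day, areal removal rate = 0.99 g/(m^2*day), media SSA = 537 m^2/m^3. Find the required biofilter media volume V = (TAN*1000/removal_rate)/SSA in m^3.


A = 4.03*1000 / 0.99 = 4070.7071 m^2
V = 4070.7071 / 537 = 7.58046

7.58046 m^3


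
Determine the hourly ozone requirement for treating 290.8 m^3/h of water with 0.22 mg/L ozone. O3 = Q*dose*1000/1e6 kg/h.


O3 demand (mg/h) = Q * dose * 1000 = 290.8 * 0.22 * 1000 = 63976 mg/h
Convert mg to kg: 63976 / 1e6 = 0.063976 kg/h

0.063976 kg/h


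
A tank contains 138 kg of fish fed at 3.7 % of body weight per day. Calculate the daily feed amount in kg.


Feeding rate fraction = 3.7% / 100 = 0.037
Daily feed = 138 kg * 0.037 = 5.106 kg/day

5.106 kg/day


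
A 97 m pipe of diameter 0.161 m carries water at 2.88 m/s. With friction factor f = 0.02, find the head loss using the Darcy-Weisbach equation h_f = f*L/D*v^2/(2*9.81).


v^2 = 2.88^2 = 8.2944 m^2/s^2
L/D = 97/0.161 = 602.48447
h_f = f*(L/D)*v^2/(2g) = 0.02 * 602.48447 * 8.2944 / 19.62 = 5.09403 m

5.09403 m


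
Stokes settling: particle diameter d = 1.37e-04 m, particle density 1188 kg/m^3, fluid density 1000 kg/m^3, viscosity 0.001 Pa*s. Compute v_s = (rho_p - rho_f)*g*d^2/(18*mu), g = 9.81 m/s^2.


Density difference: rho_p - rho_f = 1188 - 1000 = 188 kg/m^3
d^2 = (1.37e-04)^2 = 1.8769e-08 m^2
Numerator = (rho_p - rho_f) * g * d^2 = 188 * 9.81 * 1.8769e-08 = 3.4615291e-05
Denominator = 18 * mu = 18 * 0.001 = 0.018
v_s = 3.4615291e-05 / 0.018 = 0.00192307 m/s
Check: Re = rho_f * v_s * d / mu = 1000 * 0.00192307 * 1.37e-04 / 0.001 = 0.263 < 1, so Stokes' law applies.

0.00192307 m/s


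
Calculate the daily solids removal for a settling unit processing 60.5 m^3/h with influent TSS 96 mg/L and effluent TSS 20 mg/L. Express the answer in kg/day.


Concentration drop: TSS_in - TSS_out = 96 - 20 = 76 mg/L
Hourly solids removed = Q * dTSS = 60.5 m^3/h * 76 mg/L = 4598 g/h  (m^3/h * mg/L = g/h)
Daily solids removed = 4598 * 24 = 110352 g/day
Convert g to kg: 110352 / 1000 = 110.352 kg/day

110.352 kg/day


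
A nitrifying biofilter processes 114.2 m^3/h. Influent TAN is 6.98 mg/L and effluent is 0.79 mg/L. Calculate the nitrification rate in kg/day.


Concentration drop: TAN_in - TAN_out = 6.98 - 0.79 = 6.19 mg/L
Hourly TAN removed = Q * dTAN = 114.2 m^3/h * 6.19 mg/L = 706.898 g/h  (m^3/h * mg/L = g/h)
Daily TAN removed = 706.898 * 24 = 16965.552 g/day
Convert to kg/day: 16965.552 / 1000 = 16.965552 kg/day

16.965552 kg/day


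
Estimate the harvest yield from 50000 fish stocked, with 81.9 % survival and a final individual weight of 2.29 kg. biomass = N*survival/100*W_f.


Survivors = 50000 * 81.9/100 = 40950 fish
Harvest biomass = survivors * W_f = 40950 * 2.29 = 93775.5 kg

93775.5 kg


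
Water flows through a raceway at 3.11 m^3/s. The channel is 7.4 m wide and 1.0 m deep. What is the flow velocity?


Cross-sectional area = W * d = 7.4 * 1.0 = 7.4 m^2
Velocity = Q / A = 3.11 / 7.4 = 0.42027 m/s

0.42027 m/s


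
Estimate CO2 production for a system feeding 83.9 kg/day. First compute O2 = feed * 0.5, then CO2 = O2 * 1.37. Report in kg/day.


O2 = 83.9 * 0.5 = 41.95
CO2 = 41.95 * 1.37 = 57.4715

57.4715 kg/day


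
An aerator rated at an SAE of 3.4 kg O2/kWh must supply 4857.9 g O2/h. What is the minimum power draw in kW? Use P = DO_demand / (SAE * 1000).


SAE in g O2/kWh = 3.4 * 1000 = 3400 g/kWh
P = DO_demand / SAE_g = 4857.9 / 3400 = 1.42879 kW

1.42879 kW


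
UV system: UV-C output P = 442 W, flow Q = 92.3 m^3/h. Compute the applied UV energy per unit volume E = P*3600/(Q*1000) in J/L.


Energy delivered per hour = 442 W * 3600 s = 1591200 J/h
Volume treated per hour = 92.3 m^3/h * 1000 = 92300 L/h
dose = 1591200 / 92300 = 17.2394 J/L

17.2394 J/L


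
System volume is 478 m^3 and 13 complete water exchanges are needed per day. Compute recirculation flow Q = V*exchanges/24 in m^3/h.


Daily recirculation volume = 478 m^3 * 13 = 6214 m^3/day
Flow rate Q = daily volume / 24 h = 6214 / 24 = 258.917 m^3/h

258.917 m^3/h


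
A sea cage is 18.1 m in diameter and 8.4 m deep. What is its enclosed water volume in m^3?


r = d/2 = 18.1/2 = 9.05 m
Base area = pi*r^2 = pi*9.05^2 = 257.30429 m^2
Volume = 257.30429 * 8.4 = 2161.36 m^3

2161.36 m^3


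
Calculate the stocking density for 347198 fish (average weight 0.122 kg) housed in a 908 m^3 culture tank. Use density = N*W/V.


Total biomass = 347198 fish * 0.122 kg = 42358.156 kg
Density = total biomass / volume = 42358.156 / 908 = 46.65 kg/m^3

46.65 kg/m^3


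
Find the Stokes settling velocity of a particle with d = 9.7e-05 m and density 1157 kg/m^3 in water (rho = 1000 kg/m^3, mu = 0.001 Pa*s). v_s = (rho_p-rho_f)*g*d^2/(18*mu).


Density difference: rho_p - rho_f = 1157 - 1000 = 157 kg/m^3
d^2 = (9.7e-05)^2 = 9.409e-09 m^2
Numerator = (rho_p - rho_f) * g * d^2 = 157 * 9.81 * 9.409e-09 = 1.449146e-05
Denominator = 18 * mu = 18 * 0.001 = 0.018
v_s = 1.449146e-05 / 0.018 = 8.05081e-04 m/s
Check: Re = rho_f * v_s * d / mu = 1000 * 8.05081e-04 * 9.7e-05 / 0.001 = 0.0781 < 1, so Stokes' law applies.

8.05081e-04 m/s


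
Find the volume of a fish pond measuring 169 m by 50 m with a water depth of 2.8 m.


Base area = L * W = 169 * 50 = 8450 m^2
Volume = area * depth = 8450 * 2.8 = 23660 m^3

23660 m^3


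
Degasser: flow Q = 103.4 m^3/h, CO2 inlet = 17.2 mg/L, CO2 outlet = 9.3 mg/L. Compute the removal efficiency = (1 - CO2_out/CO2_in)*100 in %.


CO2_out / CO2_in = 9.3 / 17.2 = 0.54069767
Fraction remaining = 0.54069767
efficiency = (1 - 0.54069767) * 100 = 45.9302 %

45.9302 %


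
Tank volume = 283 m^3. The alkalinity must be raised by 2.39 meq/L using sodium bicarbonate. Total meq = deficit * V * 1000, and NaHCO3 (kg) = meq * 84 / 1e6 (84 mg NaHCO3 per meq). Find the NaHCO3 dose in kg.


Tank volume in L = 283 m^3 * 1000 = 283000 L
Total meq required = 2.39 meq/L * 283000 L = 676370 meq
NaHCO3 mass = 676370 meq * 84 mg/meq / 1e6 = 56.8151 kg

56.8151 kg


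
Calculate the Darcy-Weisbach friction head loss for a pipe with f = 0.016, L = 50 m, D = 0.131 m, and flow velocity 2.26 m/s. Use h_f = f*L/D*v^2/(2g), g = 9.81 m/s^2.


v^2 = 2.26^2 = 5.1076 m^2/s^2
L/D = 50/0.131 = 381.67939
h_f = f*(L/D)*v^2/(2g) = 0.016 * 381.67939 * 5.1076 / 19.62 = 1.58978 m

1.58978 m


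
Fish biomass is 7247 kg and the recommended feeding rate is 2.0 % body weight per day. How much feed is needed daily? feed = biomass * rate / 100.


Feeding rate fraction = 2.0% / 100 = 0.02
Daily feed = 7247 kg * 0.02 = 144.94 kg/day

144.94 kg/day


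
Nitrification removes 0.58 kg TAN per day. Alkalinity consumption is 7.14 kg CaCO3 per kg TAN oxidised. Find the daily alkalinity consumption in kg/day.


Alkalinity factor: 7.14 kg CaCO3 consumed per kg TAN nitrified
alk = 0.58 kg TAN * 7.14 = 4.1412 kg CaCO3/day

4.1412 kg CaCO3/day


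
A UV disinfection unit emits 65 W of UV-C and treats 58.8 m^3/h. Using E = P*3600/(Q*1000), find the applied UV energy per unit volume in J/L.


Energy delivered per hour = 65 W * 3600 s = 234000 J/h
Volume treated per hour = 58.8 m^3/h * 1000 = 58800 L/h
dose = 234000 / 58800 = 3.97959 J/L

3.97959 J/L


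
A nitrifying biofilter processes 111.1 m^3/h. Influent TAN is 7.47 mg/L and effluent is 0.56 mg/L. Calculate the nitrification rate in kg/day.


Concentration drop: TAN_in - TAN_out = 7.47 - 0.56 = 6.91 mg/L
Hourly TAN removed = Q * dTAN = 111.1 m^3/h * 6.91 mg/L = 767.701 g/h  (m^3/h * mg/L = g/h)
Daily TAN removed = 767.701 * 24 = 18424.824 g/day
Convert to kg/day: 18424.824 / 1000 = 18.424824 kg/day

18.424824 kg/day


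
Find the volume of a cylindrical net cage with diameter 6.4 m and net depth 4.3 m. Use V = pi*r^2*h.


r = d/2 = 6.4/2 = 3.2 m
Base area = pi*r^2 = pi*3.2^2 = 32.169909 m^2
Volume = 32.169909 * 4.3 = 138.331 m^3

138.331 m^3


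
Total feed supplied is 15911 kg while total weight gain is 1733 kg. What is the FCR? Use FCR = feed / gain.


FCR = feed consumed / weight gained
FCR = 15911 kg / 1733 kg = 9.18119

9.18119


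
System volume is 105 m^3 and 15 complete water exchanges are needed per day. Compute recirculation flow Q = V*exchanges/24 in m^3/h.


Daily recirculation volume = 105 m^3 * 15 = 1575 m^3/day
Flow rate Q = daily volume / 24 h = 1575 / 24 = 65.625 m^3/h

65.625 m^3/h


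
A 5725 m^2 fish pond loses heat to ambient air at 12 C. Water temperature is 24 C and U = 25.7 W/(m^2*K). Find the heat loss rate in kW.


Temperature difference dT = 24 - 12 = 12 K
Heat loss (W) = U * A * dT = 25.7 * 5725 * 12 = 1765590 W
Convert to kW: 1765590 / 1000 = 1765.59 kW

1765.59 kW


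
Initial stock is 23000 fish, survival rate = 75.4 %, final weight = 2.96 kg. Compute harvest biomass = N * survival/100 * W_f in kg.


Survivors = 23000 * 75.4/100 = 17342 fish
Harvest biomass = survivors * W_f = 17342 * 2.96 = 51332.32 kg

51332.32 kg


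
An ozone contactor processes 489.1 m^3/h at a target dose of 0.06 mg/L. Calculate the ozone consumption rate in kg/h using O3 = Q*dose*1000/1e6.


O3 demand (mg/h) = Q * dose * 1000 = 489.1 * 0.06 * 1000 = 29346 mg/h
Convert mg to kg: 29346 / 1e6 = 0.029346 kg/h

0.029346 kg/h


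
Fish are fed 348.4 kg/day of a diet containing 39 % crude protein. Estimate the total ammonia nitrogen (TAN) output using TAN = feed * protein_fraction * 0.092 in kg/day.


Protein in feed = 348.4 * 39/100 = 135.876 kg/day
TAN = protein * 0.092 = 135.876 * 0.092 = 12.500592 kg/day

12.500592 kg/day


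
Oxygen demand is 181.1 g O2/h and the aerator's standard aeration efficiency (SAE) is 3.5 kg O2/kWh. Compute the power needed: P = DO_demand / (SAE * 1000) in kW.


SAE in g O2/kWh = 3.5 * 1000 = 3500 g/kWh
P = DO_demand / SAE_g = 181.1 / 3500 = 0.0517429 kW

0.0517429 kW


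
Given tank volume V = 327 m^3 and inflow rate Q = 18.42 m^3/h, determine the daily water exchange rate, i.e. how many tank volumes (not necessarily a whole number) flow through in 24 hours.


Daily flow volume = 18.42 m^3/h * 24 h = 442.08 m^3/day
Exchanges = daily flow / tank volume = 442.08 / 327 = 1.35193 exchanges/day

1.35193 exchanges/day


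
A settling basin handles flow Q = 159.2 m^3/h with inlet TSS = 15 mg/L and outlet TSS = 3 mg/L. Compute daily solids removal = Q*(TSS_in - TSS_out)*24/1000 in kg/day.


Concentration drop: TSS_in - TSS_out = 15 - 3 = 12 mg/L
Hourly solids removed = Q * dTSS = 159.2 m^3/h * 12 mg/L = 1910.4 g/h  (m^3/h * mg/L = g/h)
Daily solids removed = 1910.4 * 24 = 45849.6 g/day
Convert g to kg: 45849.6 / 1000 = 45.8496 kg/day

45.8496 kg/day


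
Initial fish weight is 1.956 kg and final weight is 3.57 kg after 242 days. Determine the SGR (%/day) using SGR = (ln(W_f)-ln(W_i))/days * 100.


ln(W_f) = ln(3.57) = 1.2725656
ln(W_i) = ln(1.956) = 0.67090157
ln(W_f) - ln(W_i) = 1.2725656 - 0.67090157 = 0.60166403
SGR = 0.60166403 / 242 * 100 = 0.248621 %/day

0.248621 %/day


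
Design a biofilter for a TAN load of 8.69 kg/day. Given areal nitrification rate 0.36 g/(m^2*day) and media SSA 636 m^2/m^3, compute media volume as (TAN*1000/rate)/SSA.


A = 8.69*1000 / 0.36 = 24138.889 m^2
V = 24138.889 / 636 = 37.9542

37.9542 m^3


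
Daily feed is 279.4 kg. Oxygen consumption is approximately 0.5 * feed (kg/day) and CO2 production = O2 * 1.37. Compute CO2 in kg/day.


O2 = 279.4 * 0.5 = 139.7
CO2 = 139.7 * 1.37 = 191.389

191.389 kg/day


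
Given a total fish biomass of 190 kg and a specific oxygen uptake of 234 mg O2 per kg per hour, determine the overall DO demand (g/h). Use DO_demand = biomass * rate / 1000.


Total O2 consumption (mg/h) = 190 kg * 234 mg/(kg*h) = 44460 mg/h
Convert to g/h: 44460 / 1000 = 44.46 g/h

44.46 g/h


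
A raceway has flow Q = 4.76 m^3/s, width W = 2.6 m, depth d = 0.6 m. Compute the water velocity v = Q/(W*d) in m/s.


Cross-sectional area = W * d = 2.6 * 0.6 = 1.56 m^2
Velocity = Q / A = 4.76 / 1.56 = 3.05128 m/s

3.05128 m/s


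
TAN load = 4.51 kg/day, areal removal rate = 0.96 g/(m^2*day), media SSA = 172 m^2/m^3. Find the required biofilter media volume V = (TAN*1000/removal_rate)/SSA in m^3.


A = 4.51*1000 / 0.96 = 4697.9167 m^2
V = 4697.9167 / 172 = 27.3135

27.3135 m^3


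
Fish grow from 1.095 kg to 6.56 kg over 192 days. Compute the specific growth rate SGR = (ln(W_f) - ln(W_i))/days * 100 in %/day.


ln(W_f) = ln(6.56) = 1.8809906
ln(W_i) = ln(1.095) = 0.090754363
ln(W_f) - ln(W_i) = 1.8809906 - 0.090754363 = 1.7902362
SGR = 1.7902362 / 192 * 100 = 0.932415 %/day

0.932415 %/day


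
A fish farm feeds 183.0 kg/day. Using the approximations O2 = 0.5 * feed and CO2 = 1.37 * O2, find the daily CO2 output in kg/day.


O2 = 183.0 * 0.5 = 91.5
CO2 = 91.5 * 1.37 = 125.355

125.355 kg/day


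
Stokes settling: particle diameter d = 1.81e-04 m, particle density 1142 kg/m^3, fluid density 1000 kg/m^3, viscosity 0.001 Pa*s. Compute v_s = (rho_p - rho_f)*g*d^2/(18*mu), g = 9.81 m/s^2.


Density difference: rho_p - rho_f = 1142 - 1000 = 142 kg/m^3
d^2 = (1.81e-04)^2 = 3.2761e-08 m^2
Numerator = (rho_p - rho_f) * g * d^2 = 142 * 9.81 * 3.2761e-08 = 4.5636728e-05
Denominator = 18 * mu = 18 * 0.001 = 0.018
v_s = 4.5636728e-05 / 0.018 = 0.00253537 m/s
Check: Re = rho_f * v_s * d / mu = 1000 * 0.00253537 * 1.81e-04 / 0.001 = 0.459 < 1, so Stokes' law applies.

0.00253537 m/s


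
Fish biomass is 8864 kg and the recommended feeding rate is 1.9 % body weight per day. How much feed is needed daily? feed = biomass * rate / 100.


Feeding rate fraction = 1.9% / 100 = 0.019
Daily feed = 8864 kg * 0.019 = 168.416 kg/day

168.416 kg/day


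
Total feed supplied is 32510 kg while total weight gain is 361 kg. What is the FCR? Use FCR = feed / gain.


FCR = feed consumed / weight gained
FCR = 32510 kg / 361 kg = 90.0554

90.0554


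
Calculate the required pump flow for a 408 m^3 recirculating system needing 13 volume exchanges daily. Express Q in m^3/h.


Daily recirculation volume = 408 m^3 * 13 = 5304 m^3/day
Flow rate Q = daily volume / 24 h = 5304 / 24 = 221 m^3/h

221 m^3/h


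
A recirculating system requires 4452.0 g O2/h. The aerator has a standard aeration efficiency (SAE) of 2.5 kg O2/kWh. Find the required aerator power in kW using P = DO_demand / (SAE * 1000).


SAE in g O2/kWh = 2.5 * 1000 = 2500 g/kWh
P = DO_demand / SAE_g = 4452.0 / 2500 = 1.7808 kW

1.7808 kW


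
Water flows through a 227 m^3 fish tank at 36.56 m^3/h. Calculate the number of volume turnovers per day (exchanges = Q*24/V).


Daily flow volume = 36.56 m^3/h * 24 h = 877.44 m^3/day
Exchanges = daily flow / tank volume = 877.44 / 227 = 3.86537 exchanges/day

3.86537 exchanges/day


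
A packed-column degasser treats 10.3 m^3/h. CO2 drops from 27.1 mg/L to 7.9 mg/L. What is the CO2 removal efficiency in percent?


CO2_out / CO2_in = 7.9 / 27.1 = 0.29151292
Fraction remaining = 0.29151292
efficiency = (1 - 0.29151292) * 100 = 70.8487 %

70.8487 %


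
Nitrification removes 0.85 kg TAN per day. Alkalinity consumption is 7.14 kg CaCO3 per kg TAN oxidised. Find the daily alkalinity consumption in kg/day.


Alkalinity factor: 7.14 kg CaCO3 consumed per kg TAN nitrified
alk = 0.85 kg TAN * 7.14 = 6.069 kg CaCO3/day

6.069 kg CaCO3/day


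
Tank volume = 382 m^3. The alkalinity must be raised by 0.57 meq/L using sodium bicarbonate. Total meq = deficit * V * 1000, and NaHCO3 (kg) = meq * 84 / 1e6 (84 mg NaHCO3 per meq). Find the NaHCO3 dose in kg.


Tank volume in L = 382 m^3 * 1000 = 382000 L
Total meq required = 0.57 meq/L * 382000 L = 217740 meq
NaHCO3 mass = 217740 meq * 84 mg/meq / 1e6 = 18.2902 kg

18.2902 kg


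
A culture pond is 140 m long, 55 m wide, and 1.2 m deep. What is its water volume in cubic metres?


Base area = L * W = 140 * 55 = 7700 m^2
Volume = area * depth = 7700 * 1.2 = 9240 m^3

9240 m^3


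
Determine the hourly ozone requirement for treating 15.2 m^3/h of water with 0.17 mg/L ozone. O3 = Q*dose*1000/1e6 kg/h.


O3 demand (mg/h) = Q * dose * 1000 = 15.2 * 0.17 * 1000 = 2584 mg/h
Convert mg to kg: 2584 / 1e6 = 0.002584 kg/h

0.002584 kg/h


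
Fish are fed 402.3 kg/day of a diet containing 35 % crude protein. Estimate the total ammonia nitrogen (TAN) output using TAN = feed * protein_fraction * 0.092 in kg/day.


Protein in feed = 402.3 * 35/100 = 140.805 kg/day
TAN = protein * 0.092 = 140.805 * 0.092 = 12.95406 kg/day

12.95406 kg/day


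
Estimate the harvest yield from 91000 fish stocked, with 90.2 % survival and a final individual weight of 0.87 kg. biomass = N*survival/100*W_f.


Survivors = 91000 * 90.2/100 = 82082 fish
Harvest biomass = survivors * W_f = 82082 * 0.87 = 71411.34 kg

71411.34 kg


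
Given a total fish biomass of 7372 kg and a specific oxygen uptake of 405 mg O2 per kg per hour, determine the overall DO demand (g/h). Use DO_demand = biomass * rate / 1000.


Total O2 consumption (mg/h) = 7372 kg * 405 mg/(kg*h) = 2985660 mg/h
Convert to g/h: 2985660 / 1000 = 2985.66 g/h

2985.66 g/h


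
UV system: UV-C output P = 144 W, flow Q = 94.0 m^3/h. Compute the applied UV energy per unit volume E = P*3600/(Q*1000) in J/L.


Energy delivered per hour = 144 W * 3600 s = 518400 J/h
Volume treated per hour = 94.0 m^3/h * 1000 = 94000 L/h
dose = 518400 / 94000 = 5.51489 J/L

5.51489 J/L


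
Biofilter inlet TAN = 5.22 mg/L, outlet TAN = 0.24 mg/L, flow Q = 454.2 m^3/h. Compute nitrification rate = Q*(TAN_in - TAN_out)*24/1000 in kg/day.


Concentration drop: TAN_in - TAN_out = 5.22 - 0.24 = 4.98 mg/L
Hourly TAN removed = Q * dTAN = 454.2 m^3/h * 4.98 mg/L = 2261.916 g/h  (m^3/h * mg/L = g/h)
Daily TAN removed = 2261.916 * 24 = 54285.984 g/day
Convert to kg/day: 54285.984 / 1000 = 54.285984 kg/day

54.285984 kg/day


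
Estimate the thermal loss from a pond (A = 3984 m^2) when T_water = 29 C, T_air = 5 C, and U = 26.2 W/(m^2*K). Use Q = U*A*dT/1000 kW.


Temperature difference dT = 29 - 5 = 24 K
Heat loss (W) = U * A * dT = 26.2 * 3984 * 24 = 2505139.2 W
Convert to kW: 2505139.2 / 1000 = 2505.1392 kW

2505.1392 kW
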